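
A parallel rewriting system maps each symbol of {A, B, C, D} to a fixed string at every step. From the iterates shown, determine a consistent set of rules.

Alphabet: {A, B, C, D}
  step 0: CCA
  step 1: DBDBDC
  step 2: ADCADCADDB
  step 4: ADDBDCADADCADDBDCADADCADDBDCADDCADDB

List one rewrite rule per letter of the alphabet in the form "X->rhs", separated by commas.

A->DC, B->C, C->DB, D->AD

  step 1 ⇒ step 2: DBDBDC ⇒ AD·C·AD·C·AD·DB
    B ↦ C
    C ↦ DB
    D ↦ AD
  step 0 ⇒ step 1: CCA ⇒ DB·DB·DC
    A ↦ DC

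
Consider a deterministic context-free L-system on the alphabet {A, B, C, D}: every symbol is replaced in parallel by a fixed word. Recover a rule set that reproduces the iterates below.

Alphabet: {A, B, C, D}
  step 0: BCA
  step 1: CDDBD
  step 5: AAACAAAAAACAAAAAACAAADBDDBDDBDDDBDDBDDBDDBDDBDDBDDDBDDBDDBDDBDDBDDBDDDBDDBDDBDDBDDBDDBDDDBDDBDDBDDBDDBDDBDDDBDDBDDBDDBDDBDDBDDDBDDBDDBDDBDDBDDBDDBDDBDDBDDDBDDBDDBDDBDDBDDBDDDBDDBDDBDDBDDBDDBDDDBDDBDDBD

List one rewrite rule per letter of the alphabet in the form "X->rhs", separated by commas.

  step 0 ⇒ step 1: BCA ⇒ C·D·DBD
    A ↦ DBD
    B ↦ C
    C ↦ D
    D ↦ AAA  (constrained at step 1)

A->DBD, B->C, C->D, D->AAA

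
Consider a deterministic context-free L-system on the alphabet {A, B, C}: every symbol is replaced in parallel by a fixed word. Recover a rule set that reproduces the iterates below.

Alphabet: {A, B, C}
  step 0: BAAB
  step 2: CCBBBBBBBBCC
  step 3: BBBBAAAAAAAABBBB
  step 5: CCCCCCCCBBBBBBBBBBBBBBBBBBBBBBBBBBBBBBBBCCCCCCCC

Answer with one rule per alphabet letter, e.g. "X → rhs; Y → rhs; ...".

A->CC, B->A, C->BB

  step 2 ⇒ step 3: CCBBBBBBBBCC ⇒ BB·BB·A·A·A·A·A·A·A·A·BB·BB
    B ↦ A
    C ↦ BB
    A ↦ CC  (constrained at step 0)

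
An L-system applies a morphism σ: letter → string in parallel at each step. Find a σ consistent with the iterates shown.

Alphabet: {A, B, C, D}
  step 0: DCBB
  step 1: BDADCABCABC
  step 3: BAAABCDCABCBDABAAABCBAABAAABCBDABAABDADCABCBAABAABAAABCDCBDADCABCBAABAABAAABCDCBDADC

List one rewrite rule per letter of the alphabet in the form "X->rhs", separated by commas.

  step 0 ⇒ step 1: DCBB ⇒ BDA·DC·ABC·ABC
    B ↦ ABC
    C ↦ DC
    D ↦ BDA
    A ↦ BAA  (constrained at step 1)

A->BAA, B->ABC, C->DC, D->BDA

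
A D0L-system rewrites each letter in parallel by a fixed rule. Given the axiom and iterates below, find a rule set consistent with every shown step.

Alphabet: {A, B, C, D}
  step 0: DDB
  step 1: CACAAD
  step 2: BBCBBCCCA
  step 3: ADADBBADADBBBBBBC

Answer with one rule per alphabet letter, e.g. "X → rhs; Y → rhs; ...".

A->C, B->AD, C->BB, D->CA

  step 2 ⇒ step 3: BBCBBCCCA ⇒ AD·AD·BB·AD·AD·BB·BB·BB·C
    A ↦ C
    B ↦ AD
    C ↦ BB
  step 0 ⇒ step 1: DDB ⇒ CA·CA·AD
    D ↦ CA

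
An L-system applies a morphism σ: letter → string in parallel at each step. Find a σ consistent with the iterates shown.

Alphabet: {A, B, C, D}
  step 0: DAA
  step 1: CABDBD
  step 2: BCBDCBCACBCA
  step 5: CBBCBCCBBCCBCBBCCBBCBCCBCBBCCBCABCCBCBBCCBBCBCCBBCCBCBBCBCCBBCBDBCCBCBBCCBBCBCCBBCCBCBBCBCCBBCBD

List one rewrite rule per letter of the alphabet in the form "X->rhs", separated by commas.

A->BD, B->CB, C->BC, D->CA

  step 1 ⇒ step 2: CABDBD ⇒ BC·BD·CB·CA·CB·CA
    A ↦ BD
    B ↦ CB
    C ↦ BC
    D ↦ CA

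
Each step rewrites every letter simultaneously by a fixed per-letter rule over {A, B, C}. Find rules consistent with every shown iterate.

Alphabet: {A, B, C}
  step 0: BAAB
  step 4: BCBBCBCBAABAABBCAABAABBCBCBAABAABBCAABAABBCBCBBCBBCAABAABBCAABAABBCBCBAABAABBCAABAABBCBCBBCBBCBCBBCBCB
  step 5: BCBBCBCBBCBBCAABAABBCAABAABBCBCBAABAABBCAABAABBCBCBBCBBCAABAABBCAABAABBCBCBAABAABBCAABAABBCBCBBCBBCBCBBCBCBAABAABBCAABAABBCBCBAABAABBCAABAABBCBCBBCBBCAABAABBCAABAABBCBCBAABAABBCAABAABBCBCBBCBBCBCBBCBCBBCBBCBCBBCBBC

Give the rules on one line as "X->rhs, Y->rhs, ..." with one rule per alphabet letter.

A->AAB, B->BC, C->B

  step 4 ⇒ step 5: BCBBCBCBAABAABBCAABAABBCBCBAABAABBCAABAABBCBCBBCBBCAABAABBCAABAABBCBCBAABAABBCAABAABBCBCBBCBBCBCBBCBCB ⇒ BC·B·BC·BC·B·BC·B·BC·AAB·AAB·BC·AAB·AAB·BC·BC·B·AAB·AAB·BC·AAB·AAB·BC·BC·B·BC·B·BC·AAB·AAB·BC·AAB·AAB·BC·BC·B·AAB·AAB·BC·AAB·AAB·BC·BC·B·BC·B·BC·BC·B·BC·BC·B·AAB·AAB·BC·AAB·AAB·BC·BC·B·AAB·AAB·BC·AAB·AAB·BC·BC·B·BC·B·BC·AAB·AAB·BC·AAB·AAB·BC·BC·B·AAB·AAB·BC·AAB·AAB·BC·BC·B·BC·B·BC·BC·B·BC·BC·B·BC·B·BC·BC·B·BC·B·BC
    A ↦ AAB
    B ↦ BC
    C ↦ B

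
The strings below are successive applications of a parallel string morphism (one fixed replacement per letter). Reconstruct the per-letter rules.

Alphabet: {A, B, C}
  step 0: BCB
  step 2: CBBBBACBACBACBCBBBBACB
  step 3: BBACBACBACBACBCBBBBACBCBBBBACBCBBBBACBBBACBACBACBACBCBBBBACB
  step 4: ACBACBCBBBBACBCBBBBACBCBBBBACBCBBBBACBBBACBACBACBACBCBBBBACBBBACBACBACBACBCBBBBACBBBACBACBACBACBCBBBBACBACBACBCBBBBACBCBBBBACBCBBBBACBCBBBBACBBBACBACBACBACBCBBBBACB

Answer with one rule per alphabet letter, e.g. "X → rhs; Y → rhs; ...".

  step 3 ⇒ step 4: BBACBACBACBACBCBBBBACBCBBBBACBCBBBBACBBBACBACBACBACBCBBBBACB ⇒ ACB·ACB·CBB·BB·ACB·CBB·BB·ACB·CBB·BB·ACB·CBB·BB·ACB·BB·ACB·ACB·ACB·ACB·CBB·BB·ACB·BB·ACB·ACB·ACB·ACB·CBB·BB·ACB·BB·ACB·ACB·ACB·ACB·CBB·BB·ACB·ACB·ACB·CBB·BB·ACB·CBB·BB·ACB·CBB·BB·ACB·CBB·BB·ACB·BB·ACB·ACB·ACB·ACB·CBB·BB·ACB
    A ↦ CBB
    B ↦ ACB
    C ↦ BB

A->CBB, B->ACB, C->BB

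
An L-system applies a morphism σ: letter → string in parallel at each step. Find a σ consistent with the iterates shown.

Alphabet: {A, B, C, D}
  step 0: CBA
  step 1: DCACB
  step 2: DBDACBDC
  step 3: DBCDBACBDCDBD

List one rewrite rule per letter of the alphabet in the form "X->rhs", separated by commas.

  step 2 ⇒ step 3: DBDACBDC ⇒ DB·C·DB·ACB·D·C·DB·D
    A ↦ ACB
    B ↦ C
    C ↦ D
    D ↦ DB

A->ACB, B->C, C->D, D->DB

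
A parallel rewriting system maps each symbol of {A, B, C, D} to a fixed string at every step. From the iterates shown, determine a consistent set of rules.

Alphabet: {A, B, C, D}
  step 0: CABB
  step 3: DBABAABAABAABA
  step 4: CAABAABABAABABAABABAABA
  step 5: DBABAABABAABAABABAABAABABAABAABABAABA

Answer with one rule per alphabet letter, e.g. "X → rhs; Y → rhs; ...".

A->BA, B->A, C->D, D->CA

  step 4 ⇒ step 5: CAABAABABAABABAABABAABA ⇒ D·BA·BA·A·BA·BA·A·BA·A·BA·BA·A·BA·A·BA·BA·A·BA·A·BA·BA·A·BA
    A ↦ BA
    B ↦ A
    C ↦ D
  step 3 ⇒ step 4: DBABAABAABAABA ⇒ CA·A·BA·A·BA·BA·A·BA·BA·A·BA·BA·A·BA
    D ↦ CA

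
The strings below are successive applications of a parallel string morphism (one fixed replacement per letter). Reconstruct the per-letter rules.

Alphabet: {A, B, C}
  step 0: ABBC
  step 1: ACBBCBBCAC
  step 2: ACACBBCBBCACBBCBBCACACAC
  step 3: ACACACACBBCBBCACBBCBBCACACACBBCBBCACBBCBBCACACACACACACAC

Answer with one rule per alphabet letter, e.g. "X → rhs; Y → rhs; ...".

  step 2 ⇒ step 3: ACACBBCBBCACBBCBBCACACAC ⇒ AC·AC·AC·AC·BBC·BBC·AC·BBC·BBC·AC·AC·AC·BBC·BBC·AC·BBC·BBC·AC·AC·AC·AC·AC·AC·AC
    A ↦ AC
    B ↦ BBC
    C ↦ AC

A->AC, B->BBC, C->AC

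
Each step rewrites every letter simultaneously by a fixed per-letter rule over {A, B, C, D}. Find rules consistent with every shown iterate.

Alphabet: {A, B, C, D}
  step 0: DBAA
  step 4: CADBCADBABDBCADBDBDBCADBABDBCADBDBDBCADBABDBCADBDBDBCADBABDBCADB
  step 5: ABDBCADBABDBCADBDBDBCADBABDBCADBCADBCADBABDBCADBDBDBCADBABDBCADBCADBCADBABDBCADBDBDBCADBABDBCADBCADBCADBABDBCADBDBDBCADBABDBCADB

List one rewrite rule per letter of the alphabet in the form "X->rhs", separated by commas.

A->DB, B->DB, C->AB, D->CA

  step 4 ⇒ step 5: CADBCADBABDBCADBDBDBCADBABDBCADBDBDBCADBABDBCADBDBDBCADBABDBCADB ⇒ AB·DB·CA·DB·AB·DB·CA·DB·DB·DB·CA·DB·AB·DB·CA·DB·CA·DB·CA·DB·AB·DB·CA·DB·DB·DB·CA·DB·AB·DB·CA·DB·CA·DB·CA·DB·AB·DB·CA·DB·DB·DB·CA·DB·AB·DB·CA·DB·CA·DB·CA·DB·AB·DB·CA·DB·DB·DB·CA·DB·AB·DB·CA·DB
    A ↦ DB
    B ↦ DB
    C ↦ AB
    D ↦ CA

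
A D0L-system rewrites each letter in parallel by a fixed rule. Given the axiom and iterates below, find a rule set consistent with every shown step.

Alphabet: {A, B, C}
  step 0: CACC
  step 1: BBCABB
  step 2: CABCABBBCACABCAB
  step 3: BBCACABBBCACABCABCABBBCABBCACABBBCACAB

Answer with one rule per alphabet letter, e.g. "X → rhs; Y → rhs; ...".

  step 2 ⇒ step 3: CABCABBBCACABCAB ⇒ B·BCA·CAB·B·BCA·CAB·CAB·CAB·B·BCA·B·BCA·CAB·B·BCA·CAB
    A ↦ BCA
    B ↦ CAB
    C ↦ B

A->BCA, B->CAB, C->B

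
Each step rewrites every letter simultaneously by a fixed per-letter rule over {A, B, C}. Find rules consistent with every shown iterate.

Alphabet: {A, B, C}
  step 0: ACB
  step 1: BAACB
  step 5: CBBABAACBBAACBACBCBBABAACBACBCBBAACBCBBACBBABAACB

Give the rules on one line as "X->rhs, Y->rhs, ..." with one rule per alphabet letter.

  step 0 ⇒ step 1: ACB ⇒ BA·A·CB
    A ↦ BA
    B ↦ CB
    C ↦ A

A->BA, B->CB, C->A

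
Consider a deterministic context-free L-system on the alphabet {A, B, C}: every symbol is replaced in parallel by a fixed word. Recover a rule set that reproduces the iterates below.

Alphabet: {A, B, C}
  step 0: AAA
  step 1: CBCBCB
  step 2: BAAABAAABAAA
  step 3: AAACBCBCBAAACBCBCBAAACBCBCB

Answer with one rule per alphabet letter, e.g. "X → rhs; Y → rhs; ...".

A->CB, B->AAA, C->B

  step 2 ⇒ step 3: BAAABAAABAAA ⇒ AAA·CB·CB·CB·AAA·CB·CB·CB·AAA·CB·CB·CB
    A ↦ CB
    B ↦ AAA
  step 1 ⇒ step 2: CBCBCB ⇒ B·AAA·B·AAA·B·AAA
    C ↦ B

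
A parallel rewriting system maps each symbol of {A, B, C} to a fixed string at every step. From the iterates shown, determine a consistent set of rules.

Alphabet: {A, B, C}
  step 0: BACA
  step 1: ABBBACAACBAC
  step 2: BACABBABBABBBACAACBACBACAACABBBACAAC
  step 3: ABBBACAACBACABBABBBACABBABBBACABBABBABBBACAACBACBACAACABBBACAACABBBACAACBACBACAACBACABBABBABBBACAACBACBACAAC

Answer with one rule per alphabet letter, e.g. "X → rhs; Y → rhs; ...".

A->BAC, B->ABB, C->AAC

  step 2 ⇒ step 3: BACABBABBABBBACAACBACBACAACABBBACAAC ⇒ ABB·BAC·AAC·BAC·ABB·ABB·BAC·ABB·ABB·BAC·ABB·ABB·ABB·BAC·AAC·BAC·BAC·AAC·ABB·BAC·AAC·ABB·BAC·AAC·BAC·BAC·AAC·BAC·ABB·ABB·ABB·BAC·AAC·BAC·BAC·AAC
    A ↦ BAC
    B ↦ ABB
    C ↦ AAC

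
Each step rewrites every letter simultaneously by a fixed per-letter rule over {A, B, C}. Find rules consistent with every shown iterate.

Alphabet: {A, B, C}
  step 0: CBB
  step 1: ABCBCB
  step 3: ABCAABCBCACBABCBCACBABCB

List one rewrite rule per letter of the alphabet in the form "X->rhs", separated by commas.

  step 0 ⇒ step 1: CBB ⇒ AB·CB·CB
    B ↦ CB
    C ↦ AB
    A ↦ CA  (constrained at step 1)

A->CA, B->CB, C->AB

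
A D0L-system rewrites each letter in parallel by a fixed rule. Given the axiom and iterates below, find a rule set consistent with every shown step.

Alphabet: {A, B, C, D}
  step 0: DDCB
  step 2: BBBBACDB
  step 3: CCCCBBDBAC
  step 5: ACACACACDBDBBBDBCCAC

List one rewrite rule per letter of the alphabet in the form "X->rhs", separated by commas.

A->BB, B->C, C->DB, D->A

  step 2 ⇒ step 3: BBBBACDB ⇒ C·C·C·C·BB·DB·A·C
    A ↦ BB
    B ↦ C
    C ↦ DB
    D ↦ A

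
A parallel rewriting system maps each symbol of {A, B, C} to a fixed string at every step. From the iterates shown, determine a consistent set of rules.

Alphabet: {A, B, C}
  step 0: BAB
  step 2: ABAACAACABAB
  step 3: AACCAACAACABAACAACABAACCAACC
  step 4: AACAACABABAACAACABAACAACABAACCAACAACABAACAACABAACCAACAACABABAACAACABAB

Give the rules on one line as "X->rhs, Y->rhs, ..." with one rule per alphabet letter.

A->AAC, B->C, C->AB

  step 3 ⇒ step 4: AACCAACAACABAACAACABAACCAACC ⇒ AAC·AAC·AB·AB·AAC·AAC·AB·AAC·AAC·AB·AAC·C·AAC·AAC·AB·AAC·AAC·AB·AAC·C·AAC·AAC·AB·AB·AAC·AAC·AB·AB
    A ↦ AAC
    B ↦ C
    C ↦ AB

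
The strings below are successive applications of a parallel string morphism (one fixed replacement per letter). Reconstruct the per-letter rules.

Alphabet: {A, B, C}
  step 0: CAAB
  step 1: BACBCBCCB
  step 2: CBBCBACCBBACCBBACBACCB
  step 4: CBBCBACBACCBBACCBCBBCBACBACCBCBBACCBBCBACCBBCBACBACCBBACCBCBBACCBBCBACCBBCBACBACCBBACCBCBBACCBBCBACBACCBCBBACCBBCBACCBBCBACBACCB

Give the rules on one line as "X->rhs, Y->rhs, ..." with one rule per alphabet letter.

A->BC, B->CB, C->BAC

  step 1 ⇒ step 2: BACBCBCCB ⇒ CB·BC·BAC·CB·BAC·CB·BAC·BAC·CB
    A ↦ BC
    B ↦ CB
    C ↦ BAC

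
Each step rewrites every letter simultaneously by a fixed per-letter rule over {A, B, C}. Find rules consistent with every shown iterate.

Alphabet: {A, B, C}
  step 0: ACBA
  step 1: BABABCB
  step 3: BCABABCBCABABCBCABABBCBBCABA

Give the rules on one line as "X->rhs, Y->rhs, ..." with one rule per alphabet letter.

  step 0 ⇒ step 1: ACBA ⇒ B·ABA·BC·B
    A ↦ B
    B ↦ BC
    C ↦ ABA

A->B, B->BC, C->ABA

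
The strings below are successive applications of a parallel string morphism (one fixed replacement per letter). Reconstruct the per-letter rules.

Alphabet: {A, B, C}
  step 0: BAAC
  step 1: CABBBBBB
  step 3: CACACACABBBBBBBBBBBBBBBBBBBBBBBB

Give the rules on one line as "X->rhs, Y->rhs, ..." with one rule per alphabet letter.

  step 0 ⇒ step 1: BAAC ⇒ CA·BB·BB·BB
    A ↦ BB
    B ↦ CA
    C ↦ BB

A->BB, B->CA, C->BB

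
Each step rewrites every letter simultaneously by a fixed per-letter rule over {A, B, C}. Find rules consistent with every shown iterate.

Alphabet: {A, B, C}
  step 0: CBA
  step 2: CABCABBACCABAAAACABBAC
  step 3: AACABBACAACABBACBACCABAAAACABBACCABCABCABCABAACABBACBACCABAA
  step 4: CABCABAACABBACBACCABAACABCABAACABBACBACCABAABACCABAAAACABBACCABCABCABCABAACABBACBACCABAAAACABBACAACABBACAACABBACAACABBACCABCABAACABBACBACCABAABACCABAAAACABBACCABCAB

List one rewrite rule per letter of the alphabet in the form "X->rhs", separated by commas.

  step 3 ⇒ step 4: AACABBACAACABBACBACCABAAAACABBACCABCABCABCABAACABBACBACCABAA ⇒ CAB·CAB·AA·CAB·BAC·BAC·CAB·AA·CAB·CAB·AA·CAB·BAC·BAC·CAB·AA·BAC·CAB·AA·AA·CAB·BAC·CAB·CAB·CAB·CAB·AA·CAB·BAC·BAC·CAB·AA·AA·CAB·BAC·AA·CAB·BAC·AA·CAB·BAC·AA·CAB·BAC·CAB·CAB·AA·CAB·BAC·BAC·CAB·AA·BAC·CAB·AA·AA·CAB·BAC·CAB·CAB
    A ↦ CAB
    B ↦ BAC
    C ↦ AA

A->CAB, B->BAC, C->AA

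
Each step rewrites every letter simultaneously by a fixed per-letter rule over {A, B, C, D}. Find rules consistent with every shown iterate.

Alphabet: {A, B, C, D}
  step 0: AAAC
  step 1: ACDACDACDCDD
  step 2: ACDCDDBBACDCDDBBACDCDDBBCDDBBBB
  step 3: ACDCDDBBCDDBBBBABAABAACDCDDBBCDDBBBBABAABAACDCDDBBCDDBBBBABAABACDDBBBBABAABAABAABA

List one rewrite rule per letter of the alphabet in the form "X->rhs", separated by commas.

  step 2 ⇒ step 3: ACDCDDBBACDCDDBBACDCDDBBCDDBBBB ⇒ ACD·CDD·BB·CDD·BB·BB·ABA·ABA·ACD·CDD·BB·CDD·BB·BB·ABA·ABA·ACD·CDD·BB·CDD·BB·BB·ABA·ABA·CDD·BB·BB·ABA·ABA·ABA·ABA
    A ↦ ACD
    B ↦ ABA
    C ↦ CDD
    D ↦ BB

A->ACD, B->ABA, C->CDD, D->BB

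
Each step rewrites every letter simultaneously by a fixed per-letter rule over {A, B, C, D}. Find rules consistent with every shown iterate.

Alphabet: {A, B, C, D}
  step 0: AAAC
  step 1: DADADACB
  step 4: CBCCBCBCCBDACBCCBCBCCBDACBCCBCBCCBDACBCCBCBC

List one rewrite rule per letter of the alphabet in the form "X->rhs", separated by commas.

  step 0 ⇒ step 1: AAAC ⇒ DA·DA·DA·CB
    A ↦ DA
    C ↦ CB
    B ↦ C  (constrained at step 1)
    D ↦ CB  (constrained at step 1)

A->DA, B->C, C->CB, D->CB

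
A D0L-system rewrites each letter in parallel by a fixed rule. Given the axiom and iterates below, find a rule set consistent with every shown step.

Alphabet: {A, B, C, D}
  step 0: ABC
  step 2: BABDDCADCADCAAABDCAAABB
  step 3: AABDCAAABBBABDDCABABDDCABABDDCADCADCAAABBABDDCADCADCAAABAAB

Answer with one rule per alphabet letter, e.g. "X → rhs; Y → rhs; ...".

A->DCA, B->AAB, C->ABD, D->B

  step 2 ⇒ step 3: BABDDCADCADCAAABDCAAABB ⇒ AAB·DCA·AAB·B·B·ABD·DCA·B·ABD·DCA·B·ABD·DCA·DCA·DCA·AAB·B·ABD·DCA·DCA·DCA·AAB·AAB
    A ↦ DCA
    B ↦ AAB
    C ↦ ABD
    D ↦ B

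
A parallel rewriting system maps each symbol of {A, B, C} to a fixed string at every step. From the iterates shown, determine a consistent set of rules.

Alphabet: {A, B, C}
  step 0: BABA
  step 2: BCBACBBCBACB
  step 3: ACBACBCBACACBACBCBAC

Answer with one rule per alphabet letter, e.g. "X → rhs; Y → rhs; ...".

  step 2 ⇒ step 3: BCBACBBCBACB ⇒ AC·B·AC·BC·B·AC·AC·B·AC·BC·B·AC
    A ↦ BC
    B ↦ AC
    C ↦ B

A->BC, B->AC, C->B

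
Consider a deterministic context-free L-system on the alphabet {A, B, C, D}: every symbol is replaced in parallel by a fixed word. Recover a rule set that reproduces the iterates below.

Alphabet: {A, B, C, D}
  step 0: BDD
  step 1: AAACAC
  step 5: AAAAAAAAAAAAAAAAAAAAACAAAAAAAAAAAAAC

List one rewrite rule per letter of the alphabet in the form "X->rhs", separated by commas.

A->B, B->AA, C->BD, D->AC

  step 0 ⇒ step 1: BDD ⇒ AA·AC·AC
    B ↦ AA
    D ↦ AC
    A ↦ B  (constrained at step 1)
    C ↦ BD  (constrained at step 1)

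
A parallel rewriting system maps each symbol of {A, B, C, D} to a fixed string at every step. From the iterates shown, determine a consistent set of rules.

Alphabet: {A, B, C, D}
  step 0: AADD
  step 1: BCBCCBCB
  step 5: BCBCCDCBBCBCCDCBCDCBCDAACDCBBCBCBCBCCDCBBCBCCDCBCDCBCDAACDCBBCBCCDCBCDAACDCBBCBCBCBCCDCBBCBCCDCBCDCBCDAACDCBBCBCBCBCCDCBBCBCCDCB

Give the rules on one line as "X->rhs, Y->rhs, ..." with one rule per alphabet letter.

A->BC, B->AA, C->CD, D->CB

  step 0 ⇒ step 1: AADD ⇒ BC·BC·CB·CB
    A ↦ BC
    D ↦ CB
    B ↦ AA  (constrained at step 1)
    C ↦ CD  (constrained at step 1)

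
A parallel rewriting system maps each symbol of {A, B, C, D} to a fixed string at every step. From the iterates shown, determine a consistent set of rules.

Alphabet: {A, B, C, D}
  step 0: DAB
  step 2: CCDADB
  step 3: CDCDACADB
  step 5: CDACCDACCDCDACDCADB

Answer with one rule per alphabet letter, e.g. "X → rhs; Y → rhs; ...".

  step 2 ⇒ step 3: CCDADB ⇒ CD·CD·A·C·A·DB
    A ↦ C
    B ↦ DB
    C ↦ CD
    D ↦ A

A->C, B->DB, C->CD, D->A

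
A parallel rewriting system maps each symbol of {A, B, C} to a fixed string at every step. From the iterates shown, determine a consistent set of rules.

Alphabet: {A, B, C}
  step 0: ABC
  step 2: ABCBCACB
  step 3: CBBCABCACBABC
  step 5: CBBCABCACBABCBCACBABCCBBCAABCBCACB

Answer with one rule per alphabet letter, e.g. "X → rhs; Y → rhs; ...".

A->CB, B->BC, C->A

  step 2 ⇒ step 3: ABCBCACB ⇒ CB·BC·A·BC·A·CB·A·BC
    A ↦ CB
    B ↦ BC
    C ↦ A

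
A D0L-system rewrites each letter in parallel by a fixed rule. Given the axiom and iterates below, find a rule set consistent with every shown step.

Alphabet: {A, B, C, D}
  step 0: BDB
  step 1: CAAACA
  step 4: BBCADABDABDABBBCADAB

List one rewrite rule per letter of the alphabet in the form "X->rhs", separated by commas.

  step 0 ⇒ step 1: BDB ⇒ CA·AA·CA
    B ↦ CA
    D ↦ AA
    A ↦ B  (constrained at step 1)
    C ↦ DA  (constrained at step 1)

A->B, B->CA, C->DA, D->AA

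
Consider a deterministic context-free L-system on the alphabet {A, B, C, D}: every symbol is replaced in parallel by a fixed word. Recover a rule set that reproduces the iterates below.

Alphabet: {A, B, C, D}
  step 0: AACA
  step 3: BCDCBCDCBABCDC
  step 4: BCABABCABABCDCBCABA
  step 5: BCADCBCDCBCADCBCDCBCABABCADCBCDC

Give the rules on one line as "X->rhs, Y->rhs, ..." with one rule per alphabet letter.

A->DC, B->BC, C->A, D->B

  step 4 ⇒ step 5: BCABABCABABCDCBCABA ⇒ BC·A·DC·BC·DC·BC·A·DC·BC·DC·BC·A·B·A·BC·A·DC·BC·DC
    A ↦ DC
    B ↦ BC
    C ↦ A
    D ↦ B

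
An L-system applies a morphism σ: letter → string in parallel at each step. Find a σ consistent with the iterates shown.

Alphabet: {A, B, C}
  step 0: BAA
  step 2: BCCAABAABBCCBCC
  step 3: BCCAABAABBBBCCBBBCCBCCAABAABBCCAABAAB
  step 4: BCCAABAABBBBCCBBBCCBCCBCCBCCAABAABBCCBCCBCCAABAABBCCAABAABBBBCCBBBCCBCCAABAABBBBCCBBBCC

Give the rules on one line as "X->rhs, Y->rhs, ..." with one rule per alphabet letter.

A->B, B->BCC, C->AAB

  step 3 ⇒ step 4: BCCAABAABBBBCCBBBCCBCCAABAABBCCAABAAB ⇒ BCC·AAB·AAB·B·B·BCC·B·B·BCC·BCC·BCC·BCC·AAB·AAB·BCC·BCC·BCC·AAB·AAB·BCC·AAB·AAB·B·B·BCC·B·B·BCC·BCC·AAB·AAB·B·B·BCC·B·B·BCC
    A ↦ B
    B ↦ BCC
    C ↦ AAB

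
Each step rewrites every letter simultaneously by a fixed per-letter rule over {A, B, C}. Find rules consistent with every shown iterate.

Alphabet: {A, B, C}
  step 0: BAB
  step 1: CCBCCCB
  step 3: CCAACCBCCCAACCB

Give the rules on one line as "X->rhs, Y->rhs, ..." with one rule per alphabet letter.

A->C, B->CCB, C->A

  step 0 ⇒ step 1: BAB ⇒ CCB·C·CCB
    A ↦ C
    B ↦ CCB
    C ↦ A  (constrained at step 1)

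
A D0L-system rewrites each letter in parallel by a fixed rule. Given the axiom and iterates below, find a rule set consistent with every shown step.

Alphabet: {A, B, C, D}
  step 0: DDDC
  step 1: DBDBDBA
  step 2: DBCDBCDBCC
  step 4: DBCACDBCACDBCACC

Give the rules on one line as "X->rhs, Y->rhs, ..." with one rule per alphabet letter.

A->C, B->C, C->A, D->DB

  step 1 ⇒ step 2: DBDBDBA ⇒ DB·C·DB·C·DB·C·C
    A ↦ C
    B ↦ C
    D ↦ DB
  step 0 ⇒ step 1: DDDC ⇒ DB·DB·DB·A
    C ↦ A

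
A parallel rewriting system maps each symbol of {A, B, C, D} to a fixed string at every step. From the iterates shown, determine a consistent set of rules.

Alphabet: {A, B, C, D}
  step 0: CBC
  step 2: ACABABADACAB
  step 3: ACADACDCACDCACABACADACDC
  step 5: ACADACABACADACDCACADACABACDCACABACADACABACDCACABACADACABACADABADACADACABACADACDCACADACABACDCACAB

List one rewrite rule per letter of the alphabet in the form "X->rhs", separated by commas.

A->AC, B->DC, C->AD, D->AB

  step 2 ⇒ step 3: ACABABADACAB ⇒ AC·AD·AC·DC·AC·DC·AC·AB·AC·AD·AC·DC
    A ↦ AC
    B ↦ DC
    C ↦ AD
    D ↦ AB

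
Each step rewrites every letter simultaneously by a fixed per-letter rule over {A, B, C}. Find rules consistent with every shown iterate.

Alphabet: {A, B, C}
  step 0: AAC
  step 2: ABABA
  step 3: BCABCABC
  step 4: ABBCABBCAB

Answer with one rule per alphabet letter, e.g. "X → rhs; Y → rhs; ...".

  step 3 ⇒ step 4: BCABCABC ⇒ A·B·BC·A·B·BC·A·B
    A ↦ BC
    B ↦ A
    C ↦ B

A->BC, B->A, C->B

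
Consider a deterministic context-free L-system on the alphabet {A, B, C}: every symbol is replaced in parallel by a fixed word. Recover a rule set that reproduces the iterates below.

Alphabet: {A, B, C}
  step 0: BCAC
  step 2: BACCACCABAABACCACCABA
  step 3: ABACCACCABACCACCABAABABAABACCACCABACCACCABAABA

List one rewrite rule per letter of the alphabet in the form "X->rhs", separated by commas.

A->BA, B->A, C->CCA

  step 2 ⇒ step 3: BACCACCABAABACCACCABA ⇒ A·BA·CCA·CCA·BA·CCA·CCA·BA·A·BA·BA·A·BA·CCA·CCA·BA·CCA·CCA·BA·A·BA
    A ↦ BA
    B ↦ A
    C ↦ CCA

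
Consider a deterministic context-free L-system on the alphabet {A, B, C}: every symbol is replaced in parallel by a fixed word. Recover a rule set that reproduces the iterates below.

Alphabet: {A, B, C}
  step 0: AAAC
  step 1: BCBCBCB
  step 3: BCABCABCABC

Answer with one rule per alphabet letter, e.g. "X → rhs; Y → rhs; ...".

A->BC, B->A, C->B

  step 0 ⇒ step 1: AAAC ⇒ BC·BC·BC·B
    A ↦ BC
    C ↦ B
    B ↦ A  (constrained at step 1)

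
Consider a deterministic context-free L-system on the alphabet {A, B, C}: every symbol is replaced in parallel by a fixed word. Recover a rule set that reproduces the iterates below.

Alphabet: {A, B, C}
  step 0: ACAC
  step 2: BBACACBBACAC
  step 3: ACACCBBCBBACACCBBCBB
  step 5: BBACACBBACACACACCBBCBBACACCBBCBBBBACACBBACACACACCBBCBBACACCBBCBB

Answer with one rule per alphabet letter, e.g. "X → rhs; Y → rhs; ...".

  step 2 ⇒ step 3: BBACACBBACAC ⇒ AC·AC·C·BB·C·BB·AC·AC·C·BB·C·BB
    A ↦ C
    B ↦ AC
    C ↦ BB

A->C, B->AC, C->BB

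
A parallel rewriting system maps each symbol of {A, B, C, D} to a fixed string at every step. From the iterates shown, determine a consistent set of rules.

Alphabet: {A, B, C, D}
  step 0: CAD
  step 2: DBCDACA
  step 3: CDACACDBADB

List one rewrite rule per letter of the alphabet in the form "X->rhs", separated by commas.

A->DB, B->DAC, C->A, D->C

  step 2 ⇒ step 3: DBCDACA ⇒ C·DAC·A·C·DB·A·DB
    A ↦ DB
    B ↦ DAC
    C ↦ A
    D ↦ C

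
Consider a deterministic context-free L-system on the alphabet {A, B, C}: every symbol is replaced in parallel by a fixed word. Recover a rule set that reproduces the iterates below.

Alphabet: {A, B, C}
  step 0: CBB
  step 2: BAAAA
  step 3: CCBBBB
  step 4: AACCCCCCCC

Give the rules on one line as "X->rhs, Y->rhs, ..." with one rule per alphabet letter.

  step 3 ⇒ step 4: CCBBBB ⇒ A·A·CC·CC·CC·CC
    B ↦ CC
    C ↦ A
  step 2 ⇒ step 3: BAAAA ⇒ CC·B·B·B·B
    A ↦ B

A->B, B->CC, C->A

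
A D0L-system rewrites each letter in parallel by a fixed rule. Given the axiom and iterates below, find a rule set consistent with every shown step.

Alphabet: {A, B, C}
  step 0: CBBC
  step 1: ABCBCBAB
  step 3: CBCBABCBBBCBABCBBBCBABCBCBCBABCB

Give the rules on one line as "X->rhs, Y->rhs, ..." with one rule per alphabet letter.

  step 0 ⇒ step 1: CBBC ⇒ AB·CB·CB·AB
    B ↦ CB
    C ↦ AB
    A ↦ BB  (constrained at step 1)

A->BB, B->CB, C->AB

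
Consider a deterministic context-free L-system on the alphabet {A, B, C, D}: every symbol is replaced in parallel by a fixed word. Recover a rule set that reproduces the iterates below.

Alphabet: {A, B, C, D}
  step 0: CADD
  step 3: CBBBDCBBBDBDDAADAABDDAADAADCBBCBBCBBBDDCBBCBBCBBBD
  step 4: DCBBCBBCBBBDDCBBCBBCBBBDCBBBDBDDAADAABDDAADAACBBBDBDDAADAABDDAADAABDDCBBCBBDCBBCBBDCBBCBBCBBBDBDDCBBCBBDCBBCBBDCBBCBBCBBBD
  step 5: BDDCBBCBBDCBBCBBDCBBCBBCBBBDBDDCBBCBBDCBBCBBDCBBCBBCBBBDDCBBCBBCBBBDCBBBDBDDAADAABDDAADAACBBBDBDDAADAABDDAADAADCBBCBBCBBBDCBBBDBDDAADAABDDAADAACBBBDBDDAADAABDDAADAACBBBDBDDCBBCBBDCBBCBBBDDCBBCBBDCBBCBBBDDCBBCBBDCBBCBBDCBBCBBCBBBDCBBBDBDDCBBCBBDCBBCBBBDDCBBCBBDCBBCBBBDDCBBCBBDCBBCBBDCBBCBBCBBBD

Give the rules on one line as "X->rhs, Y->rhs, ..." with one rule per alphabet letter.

A->DAA, B->CBB, C->D, D->BD

  step 4 ⇒ step 5: DCBBCBBCBBBDDCBBCBBCBBBDCBBBDBDDAADAABDDAADAACBBBDBDDAADAABDDAADAABDDCBBCBBDCBBCBBDCBBCBBCBBBDBDDCBBCBBDCBBCBBDCBBCBBCBBBD ⇒ BD·D·CBB·CBB·D·CBB·CBB·D·CBB·CBB·CBB·BD·BD·D·CBB·CBB·D·CBB·CBB·D·CBB·CBB·CBB·BD·D·CBB·CBB·CBB·BD·CBB·BD·BD·DAA·DAA·BD·DAA·DAA·CBB·BD·BD·DAA·DAA·BD·DAA·DAA·D·CBB·CBB·CBB·BD·CBB·BD·BD·DAA·DAA·BD·DAA·DAA·CBB·BD·BD·DAA·DAA·BD·DAA·DAA·CBB·BD·BD·D·CBB·CBB·D·CBB·CBB·BD·D·CBB·CBB·D·CBB·CBB·BD·D·CBB·CBB·D·CBB·CBB·D·CBB·CBB·CBB·BD·CBB·BD·BD·D·CBB·CBB·D·CBB·CBB·BD·D·CBB·CBB·D·CBB·CBB·BD·D·CBB·CBB·D·CBB·CBB·D·CBB·CBB·CBB·BD
    A ↦ DAA
    B ↦ CBB
    C ↦ D
    D ↦ BD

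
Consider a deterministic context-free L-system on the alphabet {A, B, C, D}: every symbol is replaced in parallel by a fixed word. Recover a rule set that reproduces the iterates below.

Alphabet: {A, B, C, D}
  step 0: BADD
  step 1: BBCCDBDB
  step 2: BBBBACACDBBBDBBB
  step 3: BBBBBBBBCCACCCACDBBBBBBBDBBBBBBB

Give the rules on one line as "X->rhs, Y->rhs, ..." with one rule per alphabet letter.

A->CC, B->BB, C->AC, D->DB

  step 2 ⇒ step 3: BBBBACACDBBBDBBB ⇒ BB·BB·BB·BB·CC·AC·CC·AC·DB·BB·BB·BB·DB·BB·BB·BB
    A ↦ CC
    B ↦ BB
    C ↦ AC
    D ↦ DB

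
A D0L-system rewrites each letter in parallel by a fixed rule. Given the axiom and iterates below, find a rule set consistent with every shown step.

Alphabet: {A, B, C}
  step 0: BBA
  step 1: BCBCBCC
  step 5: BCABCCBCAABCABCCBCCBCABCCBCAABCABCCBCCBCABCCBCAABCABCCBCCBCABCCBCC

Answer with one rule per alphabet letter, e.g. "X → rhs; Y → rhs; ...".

A->BCC, B->BC, C->A

  step 0 ⇒ step 1: BBA ⇒ BC·BC·BCC
    A ↦ BCC
    B ↦ BC
    C ↦ A  (constrained at step 1)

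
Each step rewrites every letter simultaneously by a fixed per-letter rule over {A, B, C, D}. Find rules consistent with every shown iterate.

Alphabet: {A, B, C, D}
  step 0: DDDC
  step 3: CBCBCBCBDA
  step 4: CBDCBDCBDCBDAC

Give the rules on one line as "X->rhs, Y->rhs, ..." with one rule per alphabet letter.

  step 3 ⇒ step 4: CBCBCBCBDA ⇒ CB·D·CB·D·CB·D·CB·D·A·C
    A ↦ C
    B ↦ D
    C ↦ CB
    D ↦ A

A->C, B->D, C->CB, D->A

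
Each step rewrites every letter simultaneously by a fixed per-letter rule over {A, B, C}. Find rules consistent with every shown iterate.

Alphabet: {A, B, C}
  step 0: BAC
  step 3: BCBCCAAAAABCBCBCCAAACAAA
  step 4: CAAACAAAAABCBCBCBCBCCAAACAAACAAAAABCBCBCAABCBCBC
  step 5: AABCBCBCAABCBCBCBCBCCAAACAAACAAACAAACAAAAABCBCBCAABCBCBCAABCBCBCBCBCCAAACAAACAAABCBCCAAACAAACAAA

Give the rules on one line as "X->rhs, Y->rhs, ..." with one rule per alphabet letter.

A->BC, B->CA, C->AA

  step 4 ⇒ step 5: CAAACAAAAABCBCBCBCBCCAAACAAACAAAAABCBCBCAABCBCBC ⇒ AA·BC·BC·BC·AA·BC·BC·BC·BC·BC·CA·AA·CA·AA·CA·AA·CA·AA·CA·AA·AA·BC·BC·BC·AA·BC·BC·BC·AA·BC·BC·BC·BC·BC·CA·AA·CA·AA·CA·AA·BC·BC·CA·AA·CA·AA·CA·AA
    A ↦ BC
    B ↦ CA
    C ↦ AA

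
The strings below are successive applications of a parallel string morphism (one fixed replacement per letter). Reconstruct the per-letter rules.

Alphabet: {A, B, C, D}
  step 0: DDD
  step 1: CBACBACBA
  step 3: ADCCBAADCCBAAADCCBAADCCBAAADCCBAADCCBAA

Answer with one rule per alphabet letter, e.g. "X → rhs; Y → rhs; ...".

A->ADC, B->D, C->A, D->CBA

  step 0 ⇒ step 1: DDD ⇒ CBA·CBA·CBA
    D ↦ CBA
    A ↦ ADC  (constrained at step 1)
    B ↦ D  (constrained at step 1)
    C ↦ A  (constrained at step 1)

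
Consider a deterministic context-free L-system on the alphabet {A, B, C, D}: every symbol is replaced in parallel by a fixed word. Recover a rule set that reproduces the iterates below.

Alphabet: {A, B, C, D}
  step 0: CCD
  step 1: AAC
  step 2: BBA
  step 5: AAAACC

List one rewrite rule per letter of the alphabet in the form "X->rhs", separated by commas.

A->B, B->DD, C->A, D->C

  step 1 ⇒ step 2: AAC ⇒ B·B·A
    A ↦ B
    C ↦ A
    B ↦ DD  (constrained at step 2)
  step 0 ⇒ step 1: CCD ⇒ A·A·C
    D ↦ C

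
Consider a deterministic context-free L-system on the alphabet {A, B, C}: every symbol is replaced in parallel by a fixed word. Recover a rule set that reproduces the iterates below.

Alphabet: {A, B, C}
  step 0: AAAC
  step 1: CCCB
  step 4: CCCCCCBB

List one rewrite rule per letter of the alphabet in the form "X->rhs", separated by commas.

  step 0 ⇒ step 1: AAAC ⇒ C·C·C·B
    A ↦ C
    C ↦ B
    B ↦ AA  (constrained at step 1)

A->C, B->AA, C->B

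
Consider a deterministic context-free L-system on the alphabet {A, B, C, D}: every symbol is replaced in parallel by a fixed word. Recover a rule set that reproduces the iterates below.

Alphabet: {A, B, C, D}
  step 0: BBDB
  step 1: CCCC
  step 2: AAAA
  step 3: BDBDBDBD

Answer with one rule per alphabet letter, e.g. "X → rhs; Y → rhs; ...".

  step 2 ⇒ step 3: AAAA ⇒ BD·BD·BD·BD
    A ↦ BD
  step 0 ⇒ step 1: BBDB ⇒ C·C·C·C
    B ↦ C
  step 1 ⇒ step 2: CCCC ⇒ A·A·A·A
    C ↦ A
  step 0 ⇒ step 1: BBDB ⇒ C·C·C·C
    D ↦ C

A->BD, B->C, C->A, D->C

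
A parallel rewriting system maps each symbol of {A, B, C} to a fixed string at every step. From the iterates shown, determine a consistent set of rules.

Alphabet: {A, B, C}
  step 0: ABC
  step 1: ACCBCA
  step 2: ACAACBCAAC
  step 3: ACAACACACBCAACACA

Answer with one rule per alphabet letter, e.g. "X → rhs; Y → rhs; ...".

A->AC, B->CBC, C->A

  step 2 ⇒ step 3: ACAACBCAAC ⇒ AC·A·AC·AC·A·CBC·A·AC·AC·A
    A ↦ AC
    B ↦ CBC
    C ↦ A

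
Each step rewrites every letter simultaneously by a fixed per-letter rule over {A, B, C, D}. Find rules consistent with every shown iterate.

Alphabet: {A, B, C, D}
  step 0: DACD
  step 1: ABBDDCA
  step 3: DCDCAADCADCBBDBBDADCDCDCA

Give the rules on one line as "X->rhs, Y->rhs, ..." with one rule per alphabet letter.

  step 0 ⇒ step 1: DACD ⇒ A·BBD·DC·A
    A ↦ BBD
    C ↦ DC
    D ↦ A
    B ↦ DC  (constrained at step 1)

A->BBD, B->DC, C->DC, D->A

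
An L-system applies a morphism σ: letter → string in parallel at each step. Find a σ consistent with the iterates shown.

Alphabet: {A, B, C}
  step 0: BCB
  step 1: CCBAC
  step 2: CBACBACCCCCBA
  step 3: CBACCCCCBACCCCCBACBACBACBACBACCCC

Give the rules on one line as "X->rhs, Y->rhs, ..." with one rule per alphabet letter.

  step 2 ⇒ step 3: CBACBACCCCCBA ⇒ CBA·C·CCC·CBA·C·CCC·CBA·CBA·CBA·CBA·CBA·C·CCC
    A ↦ CCC
    B ↦ C
    C ↦ CBA

A->CCC, B->C, C->CBA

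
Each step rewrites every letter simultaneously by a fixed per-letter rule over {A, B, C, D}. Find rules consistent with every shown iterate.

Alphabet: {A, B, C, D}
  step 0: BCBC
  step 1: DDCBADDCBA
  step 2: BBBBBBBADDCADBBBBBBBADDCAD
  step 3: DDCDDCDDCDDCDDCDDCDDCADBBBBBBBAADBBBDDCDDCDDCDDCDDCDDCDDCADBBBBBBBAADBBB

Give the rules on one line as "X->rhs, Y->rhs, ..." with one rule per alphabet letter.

A->AD, B->DDC, C->BA, D->BBB

  step 2 ⇒ step 3: BBBBBBBADDCADBBBBBBBADDCAD ⇒ DDC·DDC·DDC·DDC·DDC·DDC·DDC·AD·BBB·BBB·BA·AD·BBB·DDC·DDC·DDC·DDC·DDC·DDC·DDC·AD·BBB·BBB·BA·AD·BBB
    A ↦ AD
    B ↦ DDC
    C ↦ BA
    D ↦ BBB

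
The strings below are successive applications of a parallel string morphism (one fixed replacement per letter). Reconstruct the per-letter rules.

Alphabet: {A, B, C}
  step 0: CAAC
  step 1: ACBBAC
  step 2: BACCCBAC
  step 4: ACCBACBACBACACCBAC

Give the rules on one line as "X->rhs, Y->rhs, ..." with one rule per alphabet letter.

  step 1 ⇒ step 2: ACBBAC ⇒ B·AC·C·C·B·AC
    A ↦ B
    B ↦ C
    C ↦ AC

A->B, B->C, C->AC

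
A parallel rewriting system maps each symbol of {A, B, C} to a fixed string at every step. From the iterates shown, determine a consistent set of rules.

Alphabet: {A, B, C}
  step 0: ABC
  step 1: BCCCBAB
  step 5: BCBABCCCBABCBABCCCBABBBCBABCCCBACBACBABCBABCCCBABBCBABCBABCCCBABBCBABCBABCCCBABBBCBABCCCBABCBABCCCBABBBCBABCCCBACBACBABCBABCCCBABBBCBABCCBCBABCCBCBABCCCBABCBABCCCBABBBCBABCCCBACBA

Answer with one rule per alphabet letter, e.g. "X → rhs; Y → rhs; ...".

A->BCC, B->CBA, C->B

  step 0 ⇒ step 1: ABC ⇒ BCC·CBA·B
    A ↦ BCC
    B ↦ CBA
    C ↦ B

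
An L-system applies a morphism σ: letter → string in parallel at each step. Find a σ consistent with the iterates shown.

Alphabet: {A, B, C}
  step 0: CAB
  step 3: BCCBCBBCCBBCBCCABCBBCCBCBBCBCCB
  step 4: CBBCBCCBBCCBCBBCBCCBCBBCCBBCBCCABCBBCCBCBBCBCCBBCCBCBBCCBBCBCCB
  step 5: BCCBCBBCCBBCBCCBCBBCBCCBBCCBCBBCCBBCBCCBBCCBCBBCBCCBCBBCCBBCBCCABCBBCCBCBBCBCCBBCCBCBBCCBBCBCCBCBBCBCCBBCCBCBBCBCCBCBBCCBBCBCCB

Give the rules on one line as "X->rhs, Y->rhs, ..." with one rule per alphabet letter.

  step 4 ⇒ step 5: CBBCBCCBBCCBCBBCBCCBCBBCCBBCBCCABCBBCCBCBBCBCCBBCCBCBBCCBBCBCCB ⇒ BC·CB·CB·BC·CB·BC·BC·CB·CB·BC·BC·CB·BC·CB·CB·BC·CB·BC·BC·CB·BC·CB·CB·BC·BC·CB·CB·BC·CB·BC·BC·CAB·CB·BC·CB·CB·BC·BC·CB·BC·CB·CB·BC·CB·BC·BC·CB·CB·BC·BC·CB·BC·CB·CB·BC·BC·CB·CB·BC·CB·BC·BC·CB
    A ↦ CAB
    B ↦ CB
    C ↦ BC

A->CAB, B->CB, C->BC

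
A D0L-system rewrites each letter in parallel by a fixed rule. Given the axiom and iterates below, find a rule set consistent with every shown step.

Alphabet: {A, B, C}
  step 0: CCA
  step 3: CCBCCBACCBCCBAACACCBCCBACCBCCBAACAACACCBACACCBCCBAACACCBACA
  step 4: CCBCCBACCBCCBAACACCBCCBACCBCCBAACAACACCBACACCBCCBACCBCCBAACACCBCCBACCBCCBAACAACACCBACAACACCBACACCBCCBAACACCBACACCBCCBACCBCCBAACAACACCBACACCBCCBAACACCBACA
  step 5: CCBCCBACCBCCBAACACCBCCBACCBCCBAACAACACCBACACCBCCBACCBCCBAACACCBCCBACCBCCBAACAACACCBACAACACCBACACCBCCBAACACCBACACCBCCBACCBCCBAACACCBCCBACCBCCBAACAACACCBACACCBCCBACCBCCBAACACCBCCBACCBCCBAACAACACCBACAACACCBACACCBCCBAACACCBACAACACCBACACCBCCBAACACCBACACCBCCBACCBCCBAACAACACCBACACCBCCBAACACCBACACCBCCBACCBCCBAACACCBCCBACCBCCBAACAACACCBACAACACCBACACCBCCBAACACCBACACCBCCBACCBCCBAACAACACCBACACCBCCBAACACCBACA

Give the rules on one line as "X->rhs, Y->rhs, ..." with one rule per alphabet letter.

A->ACA, B->A, C->CCB

  step 4 ⇒ step 5: CCBCCBACCBCCBAACACCBCCBACCBCCBAACAACACCBACACCBCCBACCBCCBAACACCBCCBACCBCCBAACAACACCBACAACACCBACACCBCCBAACACCBACACCBCCBACCBCCBAACAACACCBACACCBCCBAACACCBACA ⇒ CCB·CCB·A·CCB·CCB·A·ACA·CCB·CCB·A·CCB·CCB·A·ACA·ACA·CCB·ACA·CCB·CCB·A·CCB·CCB·A·ACA·CCB·CCB·A·CCB·CCB·A·ACA·ACA·CCB·ACA·ACA·CCB·ACA·CCB·CCB·A·ACA·CCB·ACA·CCB·CCB·A·CCB·CCB·A·ACA·CCB·CCB·A·CCB·CCB·A·ACA·ACA·CCB·ACA·CCB·CCB·A·CCB·CCB·A·ACA·CCB·CCB·A·CCB·CCB·A·ACA·ACA·CCB·ACA·ACA·CCB·ACA·CCB·CCB·A·ACA·CCB·ACA·ACA·CCB·ACA·CCB·CCB·A·ACA·CCB·ACA·CCB·CCB·A·CCB·CCB·A·ACA·ACA·CCB·ACA·CCB·CCB·A·ACA·CCB·ACA·CCB·CCB·A·CCB·CCB·A·ACA·CCB·CCB·A·CCB·CCB·A·ACA·ACA·CCB·ACA·ACA·CCB·ACA·CCB·CCB·A·ACA·CCB·ACA·CCB·CCB·A·CCB·CCB·A·ACA·ACA·CCB·ACA·CCB·CCB·A·ACA·CCB·ACA
    A ↦ ACA
    B ↦ A
    C ↦ CCB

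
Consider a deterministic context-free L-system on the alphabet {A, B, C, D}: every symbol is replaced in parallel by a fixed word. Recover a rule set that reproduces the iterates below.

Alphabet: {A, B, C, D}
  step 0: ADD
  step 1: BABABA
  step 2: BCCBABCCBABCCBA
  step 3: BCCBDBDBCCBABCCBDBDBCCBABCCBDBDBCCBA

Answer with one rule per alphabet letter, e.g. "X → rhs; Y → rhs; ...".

A->BA, B->BCC, C->BD, D->BA

  step 2 ⇒ step 3: BCCBABCCBABCCBA ⇒ BCC·BD·BD·BCC·BA·BCC·BD·BD·BCC·BA·BCC·BD·BD·BCC·BA
    A ↦ BA
    B ↦ BCC
    C ↦ BD
  step 0 ⇒ step 1: ADD ⇒ BA·BA·BA
    D ↦ BA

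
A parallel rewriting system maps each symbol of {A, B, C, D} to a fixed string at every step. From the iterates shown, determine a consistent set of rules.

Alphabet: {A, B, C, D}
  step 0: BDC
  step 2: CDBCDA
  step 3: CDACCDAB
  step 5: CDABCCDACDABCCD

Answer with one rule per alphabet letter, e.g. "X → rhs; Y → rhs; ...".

A->B, B->C, C->CD, D->A

  step 2 ⇒ step 3: CDBCDA ⇒ CD·A·C·CD·A·B
    A ↦ B
    B ↦ C
    C ↦ CD
    D ↦ A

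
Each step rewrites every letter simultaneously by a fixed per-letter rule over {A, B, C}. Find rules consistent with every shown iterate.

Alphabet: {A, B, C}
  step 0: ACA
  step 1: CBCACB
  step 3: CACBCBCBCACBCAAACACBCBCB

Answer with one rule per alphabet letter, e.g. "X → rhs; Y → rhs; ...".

A->CB, B->AA, C->CA

  step 0 ⇒ step 1: ACA ⇒ CB·CA·CB
    A ↦ CB
    C ↦ CA
    B ↦ AA  (constrained at step 1)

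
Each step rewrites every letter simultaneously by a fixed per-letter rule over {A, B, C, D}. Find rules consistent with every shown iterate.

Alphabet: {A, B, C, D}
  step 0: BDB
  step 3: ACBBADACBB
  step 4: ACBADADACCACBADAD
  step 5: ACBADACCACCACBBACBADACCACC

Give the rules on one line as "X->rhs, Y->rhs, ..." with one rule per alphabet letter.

A->AC, B->AD, C->B, D->C

  step 4 ⇒ step 5: ACBADADACCACBADAD ⇒ AC·B·AD·AC·C·AC·C·AC·B·B·AC·B·AD·AC·C·AC·C
    A ↦ AC
    B ↦ AD
    C ↦ B
    D ↦ C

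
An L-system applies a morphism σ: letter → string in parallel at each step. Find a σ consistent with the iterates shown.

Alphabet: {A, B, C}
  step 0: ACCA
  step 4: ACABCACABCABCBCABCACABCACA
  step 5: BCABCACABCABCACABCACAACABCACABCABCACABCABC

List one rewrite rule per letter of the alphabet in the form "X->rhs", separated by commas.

  step 4 ⇒ step 5: ACABCACABCABCBCABCACABCACA ⇒ BC·A·BC·AC·A·BC·A·BC·AC·A·BC·AC·A·AC·A·BC·AC·A·BC·A·BC·AC·A·BC·A·BC
    A ↦ BC
    B ↦ AC
    C ↦ A

A->BC, B->AC, C->A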